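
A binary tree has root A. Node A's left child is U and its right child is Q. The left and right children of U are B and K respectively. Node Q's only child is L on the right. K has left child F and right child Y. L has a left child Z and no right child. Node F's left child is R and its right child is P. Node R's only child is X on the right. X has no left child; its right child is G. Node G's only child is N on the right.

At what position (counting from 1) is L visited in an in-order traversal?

In-order visits the left subtree, then the node, then the right subtree.
At A: go left to U.
  At U: go left to B.
    B is a leaf — visit B.
  Visit U.
  At U: go right to K.
    At K: go left to F.
      At F: go left to R.
        At R: no left child.
        Visit R.
        At R: go right to X.
          At X: no left child.
          Visit X.
          At X: go right to G.
            At G: no left child.
            Visit G.
            At G: go right to N.
              N is a leaf — visit N.
      Visit F.
      At F: go right to P.
        P is a leaf — visit P.
    Visit K.
    At K: go right to Y.
      Y is a leaf — visit Y.
Visit A.
At A: go right to Q.
  At Q: no left child.
  Visit Q.
  At Q: go right to L.
    At L: go left to Z.
      Z is a leaf — visit Z.
    Visit L.
    At L: no right child.
Full in-order sequence: B, U, R, X, G, N, F, P, K, Y, A, Q, Z, L.

14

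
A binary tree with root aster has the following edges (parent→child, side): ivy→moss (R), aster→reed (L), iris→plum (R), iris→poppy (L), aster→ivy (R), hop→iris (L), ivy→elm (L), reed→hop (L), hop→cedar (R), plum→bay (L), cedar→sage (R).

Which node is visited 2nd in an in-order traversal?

iris

In-order visits the left subtree, then the node, then the right subtree.
At aster: go left to reed.
  At reed: go left to hop.
    At hop: go left to iris.
      At iris: go left to poppy.
        poppy is a leaf — visit poppy.
      Visit iris.
      At iris: go right to plum.
        At plum: go left to bay.
          bay is a leaf — visit bay.
        Visit plum.
        At plum: no right child.
    Visit hop.
    At hop: go right to cedar.
      At cedar: no left child.
      Visit cedar.
      At cedar: go right to sage.
        sage is a leaf — visit sage.
  Visit reed.
  At reed: no right child.
Visit aster.
At aster: go right to ivy.
  At ivy: go left to elm.
    elm is a leaf — visit elm.
  Visit ivy.
  At ivy: go right to moss.
    moss is a leaf — visit moss.
Full in-order sequence: poppy, iris, bay, plum, hop, cedar, sage, reed, aster, elm, ivy, moss.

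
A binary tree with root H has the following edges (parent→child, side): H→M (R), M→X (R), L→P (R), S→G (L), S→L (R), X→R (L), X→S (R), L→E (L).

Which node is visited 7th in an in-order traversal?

E

In-order visits the left subtree, then the node, then the right subtree.
At H: no left child.
Visit H.
At H: go right to M.
  At M: no left child.
  Visit M.
  At M: go right to X.
    At X: go left to R.
      R is a leaf — visit R.
    Visit X.
    At X: go right to S.
      At S: go left to G.
        G is a leaf — visit G.
      Visit S.
      At S: go right to L.
        At L: go left to E.
          E is a leaf — visit E.
        Visit L.
        At L: go right to P.
          P is a leaf — visit P.
Full in-order sequence: H, M, R, X, G, S, E, L, P.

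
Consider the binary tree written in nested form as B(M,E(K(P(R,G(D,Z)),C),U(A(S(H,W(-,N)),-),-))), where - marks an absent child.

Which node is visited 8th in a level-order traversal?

Level-order visits nodes level by level from the root, left to right within each level.
Level 0: B
Level 1: M, E
Level 2: K, U
Level 3: P, C, A
Level 4: R, G, S
Level 5: D, Z, H, W
Level 6: N
Full level-order sequence: B, M, E, K, U, P, C, A, R, G, S, D, Z, H, W, N.

A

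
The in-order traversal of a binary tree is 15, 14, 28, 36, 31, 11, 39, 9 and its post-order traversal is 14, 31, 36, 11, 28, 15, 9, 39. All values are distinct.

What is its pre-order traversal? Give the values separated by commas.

The last element of post-order is the root; it splits in-order into left and right subtrees.
Root 39: left subtree has 6 nodes {15, 14, 28, 36, 31, 11}, right has 1 {9}.
  Root 15: left subtree has 0 nodes { }, right has 5 {14, 28, 36, 31, 11}.
    Root 28: left subtree has 1 node {14}, right has 3 {36, 31, 11}.
      Root 11: left subtree has 2 nodes {36, 31}, right has 0 { }.
        Root 36: left subtree has 0 nodes { }, right has 1 {31}.

39, 15, 28, 14, 11, 36, 31, 9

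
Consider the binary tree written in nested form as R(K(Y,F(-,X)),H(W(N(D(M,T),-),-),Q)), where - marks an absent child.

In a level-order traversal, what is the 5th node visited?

F

Level-order visits nodes level by level from the root, left to right within each level.
Level 0: R
Level 1: K, H
Level 2: Y, F, W, Q
Level 3: X, N
Level 4: D
Level 5: M, T
Full level-order sequence: R, K, H, Y, F, W, Q, X, N, D, M, T.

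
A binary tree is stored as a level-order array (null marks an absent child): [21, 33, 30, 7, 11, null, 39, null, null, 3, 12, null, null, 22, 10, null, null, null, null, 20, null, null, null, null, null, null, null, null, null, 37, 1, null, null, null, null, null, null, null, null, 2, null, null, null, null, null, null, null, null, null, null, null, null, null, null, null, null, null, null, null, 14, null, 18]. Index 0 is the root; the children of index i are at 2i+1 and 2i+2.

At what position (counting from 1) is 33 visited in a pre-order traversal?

2

Pre-order visits the node, then its left subtree, then its right subtree.
Visit 21.
At 21: go left to 33.
  Visit 33.
  At 33: go left to 7.
    7 is a leaf — visit 7.
  At 33: go right to 11.
    Visit 11.
    At 11: go left to 3.
      Visit 3.
      At 3: go left to 20.
        Visit 20.
        At 20: go left to 2.
          2 is a leaf — visit 2.
        At 20: no right child.
      At 3: no right child.
    At 11: go right to 12.
      12 is a leaf — visit 12.
At 21: go right to 30.
  Visit 30.
  At 30: no left child.
  At 30: go right to 39.
    Visit 39.
    At 39: go left to 22.
      22 is a leaf — visit 22.
    At 39: go right to 10.
      Visit 10.
      At 10: go left to 37.
        Visit 37.
        At 37: go left to 14.
          14 is a leaf — visit 14.
        At 37: no right child.
      At 10: go right to 1.
        Visit 1.
        At 1: go left to 18.
          18 is a leaf — visit 18.
        At 1: no right child.
Full pre-order sequence: 21, 33, 7, 11, 3, 20, 2, 12, 30, 39, 22, 10, 37, 14, 1, 18.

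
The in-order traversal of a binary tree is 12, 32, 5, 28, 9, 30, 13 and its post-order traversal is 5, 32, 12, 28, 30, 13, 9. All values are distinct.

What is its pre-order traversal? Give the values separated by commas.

9, 28, 12, 32, 5, 13, 30

The last element of post-order is the root; it splits in-order into left and right subtrees.
Root 9: left subtree has 4 nodes {12, 32, 5, 28}, right has 2 {30, 13}.
  Root 28: left subtree has 3 nodes {12, 32, 5}, right has 0 { }.
    Root 12: left subtree has 0 nodes { }, right has 2 {32, 5}.
      Root 32: left subtree has 0 nodes { }, right has 1 {5}.
  Root 13: left subtree has 1 node {30}, right has 0 { }.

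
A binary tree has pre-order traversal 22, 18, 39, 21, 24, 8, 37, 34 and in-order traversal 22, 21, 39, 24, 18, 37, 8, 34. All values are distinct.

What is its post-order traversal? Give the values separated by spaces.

21 24 39 37 34 8 18 22

The first element of pre-order is the root; it splits in-order into left and right subtrees.
Root 22: left subtree has 0 nodes { }, right has 7 {21, 39, 24, 18, 37, 8, 34}.
  Root 18: left subtree has 3 nodes {21, 39, 24}, right has 3 {37, 8, 34}.
    Root 39: left subtree has 1 node {21}, right has 1 {24}.
    Root 8: left subtree has 1 node {37}, right has 1 {34}.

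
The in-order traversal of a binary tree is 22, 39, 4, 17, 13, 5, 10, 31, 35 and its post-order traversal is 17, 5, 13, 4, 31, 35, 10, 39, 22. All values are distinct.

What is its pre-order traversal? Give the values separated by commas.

22, 39, 10, 4, 13, 17, 5, 35, 31

The last element of post-order is the root; it splits in-order into left and right subtrees.
Root 22: left subtree has 0 nodes { }, right has 8 {39, 4, 17, 13, 5, 10, 31, 35}.
  Root 39: left subtree has 0 nodes { }, right has 7 {4, 17, 13, 5, 10, 31, 35}.
    Root 10: left subtree has 4 nodes {4, 17, 13, 5}, right has 2 {31, 35}.
      Root 4: left subtree has 0 nodes { }, right has 3 {17, 13, 5}.
        Root 13: left subtree has 1 node {17}, right has 1 {5}.
      Root 35: left subtree has 1 node {31}, right has 0 { }.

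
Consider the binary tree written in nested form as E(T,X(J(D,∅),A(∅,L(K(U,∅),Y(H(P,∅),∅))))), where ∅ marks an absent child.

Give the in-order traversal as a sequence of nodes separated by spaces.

In-order visits the left subtree, then the node, then the right subtree.
At E: go left to T.
  T is a leaf — visit T.
Visit E.
At E: go right to X.
  At X: go left to J.
    At J: go left to D.
      D is a leaf — visit D.
    Visit J.
    At J: no right child.
  Visit X.
  At X: go right to A.
    At A: no left child.
    Visit A.
    At A: go right to L.
      At L: go left to K.
        At K: go left to U.
          U is a leaf — visit U.
        Visit K.
        At K: no right child.
      Visit L.
      At L: go right to Y.
        At Y: go left to H.
          At H: go left to P.
            P is a leaf — visit P.
          Visit H.
          At H: no right child.
        Visit Y.
        At Y: no right child.

T E D J X A U K L P H Y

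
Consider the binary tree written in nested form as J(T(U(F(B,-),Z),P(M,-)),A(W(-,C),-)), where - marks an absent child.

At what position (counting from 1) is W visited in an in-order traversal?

9

In-order visits the left subtree, then the node, then the right subtree.
At J: go left to T.
  At T: go left to U.
    At U: go left to F.
      At F: go left to B.
        B is a leaf — visit B.
      Visit F.
      At F: no right child.
    Visit U.
    At U: go right to Z.
      Z is a leaf — visit Z.
  Visit T.
  At T: go right to P.
    At P: go left to M.
      M is a leaf — visit M.
    Visit P.
    At P: no right child.
Visit J.
At J: go right to A.
  At A: go left to W.
    At W: no left child.
    Visit W.
    At W: go right to C.
      C is a leaf — visit C.
  Visit A.
  At A: no right child.
Full in-order sequence: B, F, U, Z, T, M, P, J, W, C, A.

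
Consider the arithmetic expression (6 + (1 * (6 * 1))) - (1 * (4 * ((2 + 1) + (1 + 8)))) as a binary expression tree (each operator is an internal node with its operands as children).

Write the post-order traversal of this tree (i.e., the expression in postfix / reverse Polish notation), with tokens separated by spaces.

6 1 6 1 * * + 1 4 2 1 + 1 8 + + * * -

Post-order on an expression tree gives postfix notation: for each operator, emit left operand, right operand, then the operator.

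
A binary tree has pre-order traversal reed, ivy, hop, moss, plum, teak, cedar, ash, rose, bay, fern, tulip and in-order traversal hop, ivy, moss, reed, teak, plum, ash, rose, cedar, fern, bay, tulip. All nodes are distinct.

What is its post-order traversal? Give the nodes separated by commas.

The first element of pre-order is the root; it splits in-order into left and right subtrees.
Root reed: left subtree has 3 nodes {hop, ivy, moss}, right has 8 {teak, plum, ash, rose, cedar, fern, bay, tulip}.
  Root ivy: left subtree has 1 node {hop}, right has 1 {moss}.
  Root plum: left subtree has 1 node {teak}, right has 6 {ash, rose, cedar, fern, bay, tulip}.
    Root cedar: left subtree has 2 nodes {ash, rose}, right has 3 {fern, bay, tulip}.
      Root ash: left subtree has 0 nodes { }, right has 1 {rose}.
      Root bay: left subtree has 1 node {fern}, right has 1 {tulip}.

hop, moss, ivy, teak, rose, ash, fern, tulip, bay, cedar, plum, reed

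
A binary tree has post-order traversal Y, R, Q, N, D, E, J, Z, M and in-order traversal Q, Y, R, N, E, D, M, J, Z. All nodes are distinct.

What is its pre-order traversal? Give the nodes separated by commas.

M, E, N, Q, R, Y, D, Z, J

The last element of post-order is the root; it splits in-order into left and right subtrees.
Root M: left subtree has 6 nodes {Q, Y, R, N, E, D}, right has 2 {J, Z}.
  Root E: left subtree has 4 nodes {Q, Y, R, N}, right has 1 {D}.
    Root N: left subtree has 3 nodes {Q, Y, R}, right has 0 { }.
      Root Q: left subtree has 0 nodes { }, right has 2 {Y, R}.
        Root R: left subtree has 1 node {Y}, right has 0 { }.
  Root Z: left subtree has 1 node {J}, right has 0 { }.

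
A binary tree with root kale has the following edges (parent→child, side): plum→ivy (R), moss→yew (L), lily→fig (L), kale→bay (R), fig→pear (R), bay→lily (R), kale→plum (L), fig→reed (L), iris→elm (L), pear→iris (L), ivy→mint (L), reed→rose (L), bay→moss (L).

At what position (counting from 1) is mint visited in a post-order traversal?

1

Post-order visits the left subtree, then the right subtree, then the node.
At kale: go left to plum.
  At plum: no left child.
  At plum: go right to ivy.
    At ivy: go left to mint.
      mint is a leaf — visit mint.
    At ivy: no right child.
    Visit ivy.
  Visit plum.
At kale: go right to bay.
  At bay: go left to moss.
    At moss: go left to yew.
      yew is a leaf — visit yew.
    At moss: no right child.
    Visit moss.
  At bay: go right to lily.
    At lily: go left to fig.
      At fig: go left to reed.
        At reed: go left to rose.
          rose is a leaf — visit rose.
        At reed: no right child.
        Visit reed.
      At fig: go right to pear.
        At pear: go left to iris.
          At iris: go left to elm.
            elm is a leaf — visit elm.
          At iris: no right child.
          Visit iris.
        At pear: no right child.
        Visit pear.
      Visit fig.
    At lily: no right child.
    Visit lily.
  Visit bay.
Visit kale.
Full post-order sequence: mint, ivy, plum, yew, moss, rose, reed, elm, iris, pear, fig, lily, bay, kale.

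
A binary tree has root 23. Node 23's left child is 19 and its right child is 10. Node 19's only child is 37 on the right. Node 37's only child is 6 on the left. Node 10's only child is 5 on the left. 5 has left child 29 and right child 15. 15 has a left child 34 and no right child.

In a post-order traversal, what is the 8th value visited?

10

Post-order visits the left subtree, then the right subtree, then the node.
At 23: go left to 19.
  At 19: no left child.
  At 19: go right to 37.
    At 37: go left to 6.
      6 is a leaf — visit 6.
    At 37: no right child.
    Visit 37.
  Visit 19.
At 23: go right to 10.
  At 10: go left to 5.
    At 5: go left to 29.
      29 is a leaf — visit 29.
    At 5: go right to 15.
      At 15: go left to 34.
        34 is a leaf — visit 34.
      At 15: no right child.
      Visit 15.
    Visit 5.
  At 10: no right child.
  Visit 10.
Visit 23.
Full post-order sequence: 6, 37, 19, 29, 34, 15, 5, 10, 23.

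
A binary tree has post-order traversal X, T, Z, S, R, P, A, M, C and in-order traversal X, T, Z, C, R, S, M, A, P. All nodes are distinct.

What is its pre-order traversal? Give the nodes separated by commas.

The last element of post-order is the root; it splits in-order into left and right subtrees.
Root C: left subtree has 3 nodes {X, T, Z}, right has 5 {R, S, M, A, P}.
  Root Z: left subtree has 2 nodes {X, T}, right has 0 { }.
    Root T: left subtree has 1 node {X}, right has 0 { }.
  Root M: left subtree has 2 nodes {R, S}, right has 2 {A, P}.
    Root R: left subtree has 0 nodes { }, right has 1 {S}.
    Root A: left subtree has 0 nodes { }, right has 1 {P}.

C, Z, T, X, M, R, S, A, P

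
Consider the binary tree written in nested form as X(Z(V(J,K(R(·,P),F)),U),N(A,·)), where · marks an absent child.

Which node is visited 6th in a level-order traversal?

Level-order visits nodes level by level from the root, left to right within each level.
Level 0: X
Level 1: Z, N
Level 2: V, U, A
Level 3: J, K
Level 4: R, F
Level 5: P
Full level-order sequence: X, Z, N, V, U, A, J, K, R, F, P.

A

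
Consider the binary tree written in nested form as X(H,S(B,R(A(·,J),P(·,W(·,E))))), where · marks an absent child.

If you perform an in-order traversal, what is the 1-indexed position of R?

In-order visits the left subtree, then the node, then the right subtree.
At X: go left to H.
  H is a leaf — visit H.
Visit X.
At X: go right to S.
  At S: go left to B.
    B is a leaf — visit B.
  Visit S.
  At S: go right to R.
    At R: go left to A.
      At A: no left child.
      Visit A.
      At A: go right to J.
        J is a leaf — visit J.
    Visit R.
    At R: go right to P.
      At P: no left child.
      Visit P.
      At P: go right to W.
        At W: no left child.
        Visit W.
        At W: go right to E.
          E is a leaf — visit E.
Full in-order sequence: H, X, B, S, A, J, R, P, W, E.

7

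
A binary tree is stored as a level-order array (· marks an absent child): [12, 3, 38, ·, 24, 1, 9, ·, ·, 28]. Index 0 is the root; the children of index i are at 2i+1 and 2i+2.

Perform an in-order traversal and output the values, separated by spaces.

3 28 24 12 1 38 9

In-order visits the left subtree, then the node, then the right subtree.
At 12: go left to 3.
  At 3: no left child.
  Visit 3.
  At 3: go right to 24.
    At 24: go left to 28.
      28 is a leaf — visit 28.
    Visit 24.
    At 24: no right child.
Visit 12.
At 12: go right to 38.
  At 38: go left to 1.
    1 is a leaf — visit 1.
  Visit 38.
  At 38: go right to 9.
    9 is a leaf — visit 9.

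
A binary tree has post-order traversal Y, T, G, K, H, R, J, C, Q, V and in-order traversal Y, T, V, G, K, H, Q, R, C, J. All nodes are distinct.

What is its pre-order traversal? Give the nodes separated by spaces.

The last element of post-order is the root; it splits in-order into left and right subtrees.
Root V: left subtree has 2 nodes {Y, T}, right has 7 {G, K, H, Q, R, C, J}.
  Root T: left subtree has 1 node {Y}, right has 0 { }.
  Root Q: left subtree has 3 nodes {G, K, H}, right has 3 {R, C, J}.
    Root H: left subtree has 2 nodes {G, K}, right has 0 { }.
      Root K: left subtree has 1 node {G}, right has 0 { }.
    Root C: left subtree has 1 node {R}, right has 1 {J}.

V T Y Q H K G C R J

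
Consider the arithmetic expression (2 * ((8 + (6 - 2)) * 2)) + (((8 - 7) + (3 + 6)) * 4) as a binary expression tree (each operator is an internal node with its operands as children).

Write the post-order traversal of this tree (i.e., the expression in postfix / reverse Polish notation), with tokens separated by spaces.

Post-order on an expression tree gives postfix notation: for each operator, emit left operand, right operand, then the operator.

2 8 6 2 - + 2 * * 8 7 - 3 6 + + 4 * +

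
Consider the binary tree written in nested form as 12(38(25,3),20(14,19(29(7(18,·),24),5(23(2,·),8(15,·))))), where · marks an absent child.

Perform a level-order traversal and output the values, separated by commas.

12, 38, 20, 25, 3, 14, 19, 29, 5, 7, 24, 23, 8, 18, 2, 15

Level-order visits nodes level by level from the root, left to right within each level.
Level 0: 12
Level 1: 38, 20
Level 2: 25, 3, 14, 19
Level 3: 29, 5
Level 4: 7, 24, 23, 8
Level 5: 18, 2, 15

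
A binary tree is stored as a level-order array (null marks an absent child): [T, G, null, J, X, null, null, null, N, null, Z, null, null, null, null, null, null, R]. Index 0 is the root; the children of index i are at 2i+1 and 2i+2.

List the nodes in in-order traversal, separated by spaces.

In-order visits the left subtree, then the node, then the right subtree.
At T: go left to G.
  At G: go left to J.
    At J: no left child.
    Visit J.
    At J: go right to N.
      At N: go left to R.
        R is a leaf — visit R.
      Visit N.
      At N: no right child.
  Visit G.
  At G: go right to X.
    At X: no left child.
    Visit X.
    At X: go right to Z.
      Z is a leaf — visit Z.
Visit T.
At T: no right child.

J R N G X Z T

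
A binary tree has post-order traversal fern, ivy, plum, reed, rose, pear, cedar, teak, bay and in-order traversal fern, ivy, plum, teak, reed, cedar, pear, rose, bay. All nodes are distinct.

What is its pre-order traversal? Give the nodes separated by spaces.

bay teak plum ivy fern cedar reed pear rose

The last element of post-order is the root; it splits in-order into left and right subtrees.
Root bay: left subtree has 8 nodes {fern, ivy, plum, teak, reed, cedar, pear, rose}, right has 0 { }.
  Root teak: left subtree has 3 nodes {fern, ivy, plum}, right has 4 {reed, cedar, pear, rose}.
    Root plum: left subtree has 2 nodes {fern, ivy}, right has 0 { }.
      Root ivy: left subtree has 1 node {fern}, right has 0 { }.
    Root cedar: left subtree has 1 node {reed}, right has 2 {pear, rose}.
      Root pear: left subtree has 0 nodes { }, right has 1 {rose}.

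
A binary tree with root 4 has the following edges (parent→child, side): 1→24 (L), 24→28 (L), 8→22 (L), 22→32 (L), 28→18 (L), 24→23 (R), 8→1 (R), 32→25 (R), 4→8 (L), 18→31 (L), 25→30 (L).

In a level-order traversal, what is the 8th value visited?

28

Level-order visits nodes level by level from the root, left to right within each level.
Level 0: 4
Level 1: 8
Level 2: 22, 1
Level 3: 32, 24
Level 4: 25, 28, 23
Level 5: 30, 18
Level 6: 31
Full level-order sequence: 4, 8, 22, 1, 32, 24, 25, 28, 23, 30, 18, 31.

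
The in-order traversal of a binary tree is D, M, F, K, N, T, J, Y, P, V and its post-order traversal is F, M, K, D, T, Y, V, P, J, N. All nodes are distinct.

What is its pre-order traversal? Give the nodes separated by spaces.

The last element of post-order is the root; it splits in-order into left and right subtrees.
Root N: left subtree has 4 nodes {D, M, F, K}, right has 5 {T, J, Y, P, V}.
  Root D: left subtree has 0 nodes { }, right has 3 {M, F, K}.
    Root K: left subtree has 2 nodes {M, F}, right has 0 { }.
      Root M: left subtree has 0 nodes { }, right has 1 {F}.
  Root J: left subtree has 1 node {T}, right has 3 {Y, P, V}.
    Root P: left subtree has 1 node {Y}, right has 1 {V}.

N D K M F J T P Y V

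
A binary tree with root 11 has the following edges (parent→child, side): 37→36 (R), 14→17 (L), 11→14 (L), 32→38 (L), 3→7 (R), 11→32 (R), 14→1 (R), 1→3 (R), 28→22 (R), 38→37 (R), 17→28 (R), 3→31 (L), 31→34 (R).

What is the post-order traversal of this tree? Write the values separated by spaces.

Post-order visits the left subtree, then the right subtree, then the node.
At 11: go left to 14.
  At 14: go left to 17.
    At 17: no left child.
    At 17: go right to 28.
      At 28: no left child.
      At 28: go right to 22.
        22 is a leaf — visit 22.
      Visit 28.
    Visit 17.
  At 14: go right to 1.
    At 1: no left child.
    At 1: go right to 3.
      At 3: go left to 31.
        At 31: no left child.
        At 31: go right to 34.
          34 is a leaf — visit 34.
        Visit 31.
      At 3: go right to 7.
        7 is a leaf — visit 7.
      Visit 3.
    Visit 1.
  Visit 14.
At 11: go right to 32.
  At 32: go left to 38.
    At 38: no left child.
    At 38: go right to 37.
      At 37: no left child.
      At 37: go right to 36.
        36 is a leaf — visit 36.
      Visit 37.
    Visit 38.
  At 32: no right child.
  Visit 32.
Visit 11.

22 28 17 34 31 7 3 1 14 36 37 38 32 11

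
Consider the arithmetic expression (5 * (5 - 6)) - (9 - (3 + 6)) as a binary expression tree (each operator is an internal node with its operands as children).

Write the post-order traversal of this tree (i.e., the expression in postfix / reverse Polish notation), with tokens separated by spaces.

Post-order on an expression tree gives postfix notation: for each operator, emit left operand, right operand, then the operator.

5 5 6 - * 9 3 6 + - -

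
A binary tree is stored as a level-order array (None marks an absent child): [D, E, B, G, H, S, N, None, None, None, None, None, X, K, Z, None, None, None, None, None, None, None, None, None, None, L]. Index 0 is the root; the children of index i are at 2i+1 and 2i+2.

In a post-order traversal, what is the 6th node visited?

Post-order visits the left subtree, then the right subtree, then the node.
At D: go left to E.
  At E: go left to G.
    G is a leaf — visit G.
  At E: go right to H.
    H is a leaf — visit H.
  Visit E.
At D: go right to B.
  At B: go left to S.
    At S: no left child.
    At S: go right to X.
      At X: go left to L.
        L is a leaf — visit L.
      At X: no right child.
      Visit X.
    Visit S.
  At B: go right to N.
    At N: go left to K.
      K is a leaf — visit K.
    At N: go right to Z.
      Z is a leaf — visit Z.
    Visit N.
  Visit B.
Visit D.
Full post-order sequence: G, H, E, L, X, S, K, Z, N, B, D.

S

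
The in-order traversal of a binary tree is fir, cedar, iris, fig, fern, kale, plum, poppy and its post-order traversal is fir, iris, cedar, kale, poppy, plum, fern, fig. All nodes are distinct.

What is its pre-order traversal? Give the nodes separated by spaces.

fig cedar fir iris fern plum kale poppy

The last element of post-order is the root; it splits in-order into left and right subtrees.
Root fig: left subtree has 3 nodes {fir, cedar, iris}, right has 4 {fern, kale, plum, poppy}.
  Root cedar: left subtree has 1 node {fir}, right has 1 {iris}.
  Root fern: left subtree has 0 nodes { }, right has 3 {kale, plum, poppy}.
    Root plum: left subtree has 1 node {kale}, right has 1 {poppy}.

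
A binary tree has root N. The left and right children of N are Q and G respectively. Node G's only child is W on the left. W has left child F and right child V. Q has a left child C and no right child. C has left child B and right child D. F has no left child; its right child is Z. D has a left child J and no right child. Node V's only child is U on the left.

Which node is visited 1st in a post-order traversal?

B

Post-order visits the left subtree, then the right subtree, then the node.
At N: go left to Q.
  At Q: go left to C.
    At C: go left to B.
      B is a leaf — visit B.
    At C: go right to D.
      At D: go left to J.
        J is a leaf — visit J.
      At D: no right child.
      Visit D.
    Visit C.
  At Q: no right child.
  Visit Q.
At N: go right to G.
  At G: go left to W.
    At W: go left to F.
      At F: no left child.
      At F: go right to Z.
        Z is a leaf — visit Z.
      Visit F.
    At W: go right to V.
      At V: go left to U.
        U is a leaf — visit U.
      At V: no right child.
      Visit V.
    Visit W.
  At G: no right child.
  Visit G.
Visit N.
Full post-order sequence: B, J, D, C, Q, Z, F, U, V, W, G, N.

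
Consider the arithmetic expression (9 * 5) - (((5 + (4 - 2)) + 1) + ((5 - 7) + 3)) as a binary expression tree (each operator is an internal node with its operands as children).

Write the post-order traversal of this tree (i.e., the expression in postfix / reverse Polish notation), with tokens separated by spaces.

Post-order on an expression tree gives postfix notation: for each operator, emit left operand, right operand, then the operator.

9 5 * 5 4 2 - + 1 + 5 7 - 3 + + -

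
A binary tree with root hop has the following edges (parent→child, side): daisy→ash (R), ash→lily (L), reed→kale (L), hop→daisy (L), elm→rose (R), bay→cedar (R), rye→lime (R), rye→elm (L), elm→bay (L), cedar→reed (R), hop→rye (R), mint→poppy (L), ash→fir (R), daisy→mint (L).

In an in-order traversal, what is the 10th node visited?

kale

In-order visits the left subtree, then the node, then the right subtree.
At hop: go left to daisy.
  At daisy: go left to mint.
    At mint: go left to poppy.
      poppy is a leaf — visit poppy.
    Visit mint.
    At mint: no right child.
  Visit daisy.
  At daisy: go right to ash.
    At ash: go left to lily.
      lily is a leaf — visit lily.
    Visit ash.
    At ash: go right to fir.
      fir is a leaf — visit fir.
Visit hop.
At hop: go right to rye.
  At rye: go left to elm.
    At elm: go left to bay.
      At bay: no left child.
      Visit bay.
      At bay: go right to cedar.
        At cedar: no left child.
        Visit cedar.
        At cedar: go right to reed.
          At reed: go left to kale.
            kale is a leaf — visit kale.
          Visit reed.
          At reed: no right child.
    Visit elm.
    At elm: go right to rose.
      rose is a leaf — visit rose.
  Visit rye.
  At rye: go right to lime.
    lime is a leaf — visit lime.
Full in-order sequence: poppy, mint, daisy, lily, ash, fir, hop, bay, cedar, kale, reed, elm, rose, rye, lime.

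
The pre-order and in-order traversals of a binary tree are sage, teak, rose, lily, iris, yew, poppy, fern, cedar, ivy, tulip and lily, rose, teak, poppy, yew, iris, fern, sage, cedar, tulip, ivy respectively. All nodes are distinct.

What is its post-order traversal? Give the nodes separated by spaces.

lily rose poppy yew fern iris teak tulip ivy cedar sage

The first element of pre-order is the root; it splits in-order into left and right subtrees.
Root sage: left subtree has 7 nodes {lily, rose, teak, poppy, yew, iris, fern}, right has 3 {cedar, tulip, ivy}.
  Root teak: left subtree has 2 nodes {lily, rose}, right has 4 {poppy, yew, iris, fern}.
    Root rose: left subtree has 1 node {lily}, right has 0 { }.
    Root iris: left subtree has 2 nodes {poppy, yew}, right has 1 {fern}.
      Root yew: left subtree has 1 node {poppy}, right has 0 { }.
  Root cedar: left subtree has 0 nodes { }, right has 2 {tulip, ivy}.
    Root ivy: left subtree has 1 node {tulip}, right has 0 { }.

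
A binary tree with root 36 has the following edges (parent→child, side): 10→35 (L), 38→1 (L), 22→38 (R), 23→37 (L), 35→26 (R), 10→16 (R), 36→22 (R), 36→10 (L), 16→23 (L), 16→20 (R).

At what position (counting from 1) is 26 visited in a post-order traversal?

Post-order visits the left subtree, then the right subtree, then the node.
At 36: go left to 10.
  At 10: go left to 35.
    At 35: no left child.
    At 35: go right to 26.
      26 is a leaf — visit 26.
    Visit 35.
  At 10: go right to 16.
    At 16: go left to 23.
      At 23: go left to 37.
        37 is a leaf — visit 37.
      At 23: no right child.
      Visit 23.
    At 16: go right to 20.
      20 is a leaf — visit 20.
    Visit 16.
  Visit 10.
At 36: go right to 22.
  At 22: no left child.
  At 22: go right to 38.
    At 38: go left to 1.
      1 is a leaf — visit 1.
    At 38: no right child.
    Visit 38.
  Visit 22.
Visit 36.
Full post-order sequence: 26, 35, 37, 23, 20, 16, 10, 1, 38, 22, 36.

1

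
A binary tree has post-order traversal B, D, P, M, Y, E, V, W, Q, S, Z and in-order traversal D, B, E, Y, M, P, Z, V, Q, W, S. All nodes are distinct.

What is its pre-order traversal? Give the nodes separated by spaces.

Z E D B Y M P S Q V W

The last element of post-order is the root; it splits in-order into left and right subtrees.
Root Z: left subtree has 6 nodes {D, B, E, Y, M, P}, right has 4 {V, Q, W, S}.
  Root E: left subtree has 2 nodes {D, B}, right has 3 {Y, M, P}.
    Root D: left subtree has 0 nodes { }, right has 1 {B}.
    Root Y: left subtree has 0 nodes { }, right has 2 {M, P}.
      Root M: left subtree has 0 nodes { }, right has 1 {P}.
  Root S: left subtree has 3 nodes {V, Q, W}, right has 0 { }.
    Root Q: left subtree has 1 node {V}, right has 1 {W}.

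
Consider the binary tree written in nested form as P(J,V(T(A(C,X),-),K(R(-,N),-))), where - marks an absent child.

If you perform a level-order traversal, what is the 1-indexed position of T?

Level-order visits nodes level by level from the root, left to right within each level.
Level 0: P
Level 1: J, V
Level 2: T, K
Level 3: A, R
Level 4: C, X, N
Full level-order sequence: P, J, V, T, K, A, R, C, X, N.

4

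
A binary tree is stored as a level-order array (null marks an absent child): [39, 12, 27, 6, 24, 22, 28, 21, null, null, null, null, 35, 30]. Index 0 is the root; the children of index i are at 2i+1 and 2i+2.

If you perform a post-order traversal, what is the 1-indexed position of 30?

Post-order visits the left subtree, then the right subtree, then the node.
At 39: go left to 12.
  At 12: go left to 6.
    At 6: go left to 21.
      21 is a leaf — visit 21.
    At 6: no right child.
    Visit 6.
  At 12: go right to 24.
    24 is a leaf — visit 24.
  Visit 12.
At 39: go right to 27.
  At 27: go left to 22.
    At 22: no left child.
    At 22: go right to 35.
      35 is a leaf — visit 35.
    Visit 22.
  At 27: go right to 28.
    At 28: go left to 30.
      30 is a leaf — visit 30.
    At 28: no right child.
    Visit 28.
  Visit 27.
Visit 39.
Full post-order sequence: 21, 6, 24, 12, 35, 22, 30, 28, 27, 39.

7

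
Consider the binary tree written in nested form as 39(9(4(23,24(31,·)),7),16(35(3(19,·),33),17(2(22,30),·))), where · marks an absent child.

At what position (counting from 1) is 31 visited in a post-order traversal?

2

Post-order visits the left subtree, then the right subtree, then the node.
At 39: go left to 9.
  At 9: go left to 4.
    At 4: go left to 23.
      23 is a leaf — visit 23.
    At 4: go right to 24.
      At 24: go left to 31.
        31 is a leaf — visit 31.
      At 24: no right child.
      Visit 24.
    Visit 4.
  At 9: go right to 7.
    7 is a leaf — visit 7.
  Visit 9.
At 39: go right to 16.
  At 16: go left to 35.
    At 35: go left to 3.
      At 3: go left to 19.
        19 is a leaf — visit 19.
      At 3: no right child.
      Visit 3.
    At 35: go right to 33.
      33 is a leaf — visit 33.
    Visit 35.
  At 16: go right to 17.
    At 17: go left to 2.
      At 2: go left to 22.
        22 is a leaf — visit 22.
      At 2: go right to 30.
        30 is a leaf — visit 30.
      Visit 2.
    At 17: no right child.
    Visit 17.
  Visit 16.
Visit 39.
Full post-order sequence: 23, 31, 24, 4, 7, 9, 19, 3, 33, 35, 22, 30, 2, 17, 16, 39.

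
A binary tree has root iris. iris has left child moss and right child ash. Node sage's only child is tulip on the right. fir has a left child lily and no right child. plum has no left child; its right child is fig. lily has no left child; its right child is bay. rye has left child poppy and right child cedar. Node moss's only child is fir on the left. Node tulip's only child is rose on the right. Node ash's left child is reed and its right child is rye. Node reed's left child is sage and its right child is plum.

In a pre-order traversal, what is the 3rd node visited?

fir

Pre-order visits the node, then its left subtree, then its right subtree.
Visit iris.
At iris: go left to moss.
  Visit moss.
  At moss: go left to fir.
    Visit fir.
    At fir: go left to lily.
      Visit lily.
      At lily: no left child.
      At lily: go right to bay.
        bay is a leaf — visit bay.
    At fir: no right child.
  At moss: no right child.
At iris: go right to ash.
  Visit ash.
  At ash: go left to reed.
    Visit reed.
    At reed: go left to sage.
      Visit sage.
      At sage: no left child.
      At sage: go right to tulip.
        Visit tulip.
        At tulip: no left child.
        At tulip: go right to rose.
          rose is a leaf — visit rose.
    At reed: go right to plum.
      Visit plum.
      At plum: no left child.
      At plum: go right to fig.
        fig is a leaf — visit fig.
  At ash: go right to rye.
    Visit rye.
    At rye: go left to poppy.
      poppy is a leaf — visit poppy.
    At rye: go right to cedar.
      cedar is a leaf — visit cedar.
Full pre-order sequence: iris, moss, fir, lily, bay, ash, reed, sage, tulip, rose, plum, fig, rye, poppy, cedar.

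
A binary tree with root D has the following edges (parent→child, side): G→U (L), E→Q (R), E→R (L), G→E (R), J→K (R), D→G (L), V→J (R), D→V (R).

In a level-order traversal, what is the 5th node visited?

E

Level-order visits nodes level by level from the root, left to right within each level.
Level 0: D
Level 1: G, V
Level 2: U, E, J
Level 3: R, Q, K
Full level-order sequence: D, G, V, U, E, J, R, Q, K.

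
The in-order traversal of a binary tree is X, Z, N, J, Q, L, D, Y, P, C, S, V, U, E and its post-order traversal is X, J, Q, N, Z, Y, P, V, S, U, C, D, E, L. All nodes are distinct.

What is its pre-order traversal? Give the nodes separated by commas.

The last element of post-order is the root; it splits in-order into left and right subtrees.
Root L: left subtree has 5 nodes {X, Z, N, J, Q}, right has 8 {D, Y, P, C, S, V, U, E}.
  Root Z: left subtree has 1 node {X}, right has 3 {N, J, Q}.
    Root N: left subtree has 0 nodes { }, right has 2 {J, Q}.
      Root Q: left subtree has 1 node {J}, right has 0 { }.
  Root E: left subtree has 7 nodes {D, Y, P, C, S, V, U}, right has 0 { }.
    Root D: left subtree has 0 nodes { }, right has 6 {Y, P, C, S, V, U}.
      Root C: left subtree has 2 nodes {Y, P}, right has 3 {S, V, U}.
        Root P: left subtree has 1 node {Y}, right has 0 { }.
        Root U: left subtree has 2 nodes {S, V}, right has 0 { }.
          Root S: left subtree has 0 nodes { }, right has 1 {V}.

L, Z, X, N, Q, J, E, D, C, P, Y, U, S, V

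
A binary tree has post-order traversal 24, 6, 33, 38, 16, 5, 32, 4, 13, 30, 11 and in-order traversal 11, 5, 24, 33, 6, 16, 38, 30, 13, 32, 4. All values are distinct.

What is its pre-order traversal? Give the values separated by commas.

11, 30, 5, 16, 33, 24, 6, 38, 13, 4, 32

The last element of post-order is the root; it splits in-order into left and right subtrees.
Root 11: left subtree has 0 nodes { }, right has 10 {5, 24, 33, 6, 16, 38, 30, 13, 32, 4}.
  Root 30: left subtree has 6 nodes {5, 24, 33, 6, 16, 38}, right has 3 {13, 32, 4}.
    Root 5: left subtree has 0 nodes { }, right has 5 {24, 33, 6, 16, 38}.
      Root 16: left subtree has 3 nodes {24, 33, 6}, right has 1 {38}.
        Root 33: left subtree has 1 node {24}, right has 1 {6}.
    Root 13: left subtree has 0 nodes { }, right has 2 {32, 4}.
      Root 4: left subtree has 1 node {32}, right has 0 { }.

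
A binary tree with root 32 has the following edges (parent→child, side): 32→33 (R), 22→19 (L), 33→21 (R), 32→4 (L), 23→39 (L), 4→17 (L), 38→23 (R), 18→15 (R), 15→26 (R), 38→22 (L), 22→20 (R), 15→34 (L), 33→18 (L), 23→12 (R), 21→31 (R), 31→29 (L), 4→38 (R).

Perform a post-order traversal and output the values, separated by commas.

17, 19, 20, 22, 39, 12, 23, 38, 4, 34, 26, 15, 18, 29, 31, 21, 33, 32

Post-order visits the left subtree, then the right subtree, then the node.
At 32: go left to 4.
  At 4: go left to 17.
    17 is a leaf — visit 17.
  At 4: go right to 38.
    At 38: go left to 22.
      At 22: go left to 19.
        19 is a leaf — visit 19.
      At 22: go right to 20.
        20 is a leaf — visit 20.
      Visit 22.
    At 38: go right to 23.
      At 23: go left to 39.
        39 is a leaf — visit 39.
      At 23: go right to 12.
        12 is a leaf — visit 12.
      Visit 23.
    Visit 38.
  Visit 4.
At 32: go right to 33.
  At 33: go left to 18.
    At 18: no left child.
    At 18: go right to 15.
      At 15: go left to 34.
        34 is a leaf — visit 34.
      At 15: go right to 26.
        26 is a leaf — visit 26.
      Visit 15.
    Visit 18.
  At 33: go right to 21.
    At 21: no left child.
    At 21: go right to 31.
      At 31: go left to 29.
        29 is a leaf — visit 29.
      At 31: no right child.
      Visit 31.
    Visit 21.
  Visit 33.
Visit 32.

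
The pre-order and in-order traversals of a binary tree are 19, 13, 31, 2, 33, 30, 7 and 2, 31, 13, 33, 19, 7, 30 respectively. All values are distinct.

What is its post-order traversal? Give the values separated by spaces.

2 31 33 13 7 30 19

The first element of pre-order is the root; it splits in-order into left and right subtrees.
Root 19: left subtree has 4 nodes {2, 31, 13, 33}, right has 2 {7, 30}.
  Root 13: left subtree has 2 nodes {2, 31}, right has 1 {33}.
    Root 31: left subtree has 1 node {2}, right has 0 { }.
  Root 30: left subtree has 1 node {7}, right has 0 { }.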